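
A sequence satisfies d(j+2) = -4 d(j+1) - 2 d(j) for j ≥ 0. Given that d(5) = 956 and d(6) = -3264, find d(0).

Rearranging, d(j-2) = (d(j) + 4 d(j-1)) / -2.
d(4) = (-3264 + 4(956)) / -2 = 560/-2 = -280
d(3) = (956 + 4(-280)) / -2 = -164/-2 = 82
d(2) = (-280 + 4(82)) / -2 = 48/-2 = -24
d(1) = (82 + 4(-24)) / -2 = -14/-2 = 7
d(0) = (-24 + 4(7)) / -2 = 4/-2 = -2

-2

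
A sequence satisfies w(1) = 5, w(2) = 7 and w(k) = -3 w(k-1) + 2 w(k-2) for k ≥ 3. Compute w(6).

583

w(3) = -3*7 + 2*5 = -11
w(4) = -3*(-11) + 2*7 = 47
w(5) = -3*47 + 2*(-11) = -163
w(6) = -3*(-163) + 2*47 = 583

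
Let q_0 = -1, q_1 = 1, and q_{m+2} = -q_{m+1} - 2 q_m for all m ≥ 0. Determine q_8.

q_2 = -1 - 2*(-1) = 1
q_3 = -1 - 2*1 = -3
q_4 = -(-3) - 2*1 = 1
q_5 = -1 - 2*(-3) = 5
q_6 = -5 - 2*1 = -7
q_7 = -(-7) - 2*5 = -3
q_8 = -(-3) - 2*(-7) = 17

17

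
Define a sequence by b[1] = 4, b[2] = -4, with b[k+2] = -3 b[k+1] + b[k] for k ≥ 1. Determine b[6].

-568

b[3] = -3·(-4) + 4 = 16
b[4] = -3·16 + (-4) = -52
b[5] = -3·(-52) + 16 = 172
b[6] = -3·172 + (-52) = -568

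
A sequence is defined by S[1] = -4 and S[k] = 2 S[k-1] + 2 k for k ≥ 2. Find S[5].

S[2] = 2·(-4) + 4 = -4
S[3] = 2·(-4) + 6 = -2
S[4] = 2·(-2) + 8 = 4
S[5] = 2·4 + 10 = 18

18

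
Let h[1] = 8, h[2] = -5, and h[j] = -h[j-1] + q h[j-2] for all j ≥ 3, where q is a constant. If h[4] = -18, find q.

1

h[3] = 5 + 8q
h[4] = -5 - 13q
So -5 - 13q = -18, giving q = 1.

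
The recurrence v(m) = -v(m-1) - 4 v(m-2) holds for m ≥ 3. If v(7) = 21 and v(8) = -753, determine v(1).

Rearranging, v(m-2) = (v(m) + v(m-1)) / -4.
v(6) = (-753 + 21) / -4 = -732/-4 = 183
v(5) = (21 + 183) / -4 = 204/-4 = -51
v(4) = (183 + (-51)) / -4 = 132/-4 = -33
v(3) = (-51 + (-33)) / -4 = -84/-4 = 21
v(2) = (-33 + 21) / -4 = -12/-4 = 3
v(1) = (21 + 3) / -4 = 24/-4 = -6

-6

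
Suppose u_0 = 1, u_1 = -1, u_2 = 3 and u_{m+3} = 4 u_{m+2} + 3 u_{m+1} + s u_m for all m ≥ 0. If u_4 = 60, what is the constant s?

5

u_3 = 9 + s
u_4 = 45 + 3s
So 45 + 3s = 60, giving s = 5.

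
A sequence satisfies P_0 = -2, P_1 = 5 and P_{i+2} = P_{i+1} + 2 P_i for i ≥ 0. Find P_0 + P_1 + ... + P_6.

124

P_2 = 5 + 2·(-2) = 1
P_3 = 1 + 2·5 = 11
P_4 = 11 + 2·1 = 13
P_5 = 13 + 2·11 = 35
P_6 = 35 + 2·13 = 61
Sum = (-2) + 5 + 1 + 11 + 13 + 35 + 61 = 124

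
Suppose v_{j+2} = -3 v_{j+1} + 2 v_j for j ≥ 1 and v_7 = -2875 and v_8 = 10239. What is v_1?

Rearranging, v_{j-2} = (v_j + 3 v_{j-1}) / 2.
v_6 = (10239 + 3·(-2875)) / 2 = 1614/2 = 807
v_5 = (-2875 + 3·807) / 2 = -454/2 = -227
v_4 = (807 + 3·(-227)) / 2 = 126/2 = 63
v_3 = (-227 + 3·63) / 2 = -38/2 = -19
v_2 = (63 + 3·(-19)) / 2 = 6/2 = 3
v_1 = (-19 + 3·3) / 2 = -10/2 = -5

-5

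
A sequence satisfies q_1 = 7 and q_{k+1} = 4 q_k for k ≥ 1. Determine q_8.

114688

q_2 = 4(7) = 28
q_3 = 4(28) = 112
q_4 = 4(112) = 448
q_5 = 4(448) = 1792
q_6 = 4(1792) = 7168
q_7 = 4(7168) = 28672
q_8 = 4(28672) = 114688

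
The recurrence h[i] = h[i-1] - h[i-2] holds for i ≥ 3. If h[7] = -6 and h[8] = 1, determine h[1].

-6

Rearranging, h[i-2] = -(h[i] - h[i-1]).
h[6] = -(1 - (-6)) = -7
h[5] = -(-6 - (-7)) = -1
h[4] = -(-7 - (-1)) = 6
h[3] = -(-1 - 6) = 7
h[2] = -(6 - 7) = 1
h[1] = -(7 - 1) = -6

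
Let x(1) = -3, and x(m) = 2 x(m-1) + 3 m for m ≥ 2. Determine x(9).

x(2) = 2·(-3) + 6 = 0
x(3) = 2·0 + 9 = 9
x(4) = 2·9 + 12 = 30
x(5) = 2·30 + 15 = 75
x(6) = 2·75 + 18 = 168
x(7) = 2·168 + 21 = 357
x(8) = 2·357 + 24 = 738
x(9) = 2·738 + 27 = 1503

1503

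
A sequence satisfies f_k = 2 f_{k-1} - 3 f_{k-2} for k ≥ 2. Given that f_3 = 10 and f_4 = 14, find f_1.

Rearranging, f_{k-2} = (f_k - 2 f_{k-1}) / -3.
f_2 = (14 - 2(10)) / -3 = -6/-3 = 2
f_1 = (10 - 2(2)) / -3 = 6/-3 = -2

-2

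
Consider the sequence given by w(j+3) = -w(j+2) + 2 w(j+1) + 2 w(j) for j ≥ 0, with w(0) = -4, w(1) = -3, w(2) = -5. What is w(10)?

w(3) = -(-5) + 2*(-3) + 2*(-4) = -9
w(4) = -(-9) + 2*(-5) + 2*(-3) = -7
w(5) = -(-7) + 2*(-9) + 2*(-5) = -21
w(6) = -(-21) + 2*(-7) + 2*(-9) = -11
w(7) = -(-11) + 2*(-21) + 2*(-7) = -45
w(8) = -(-45) + 2*(-11) + 2*(-21) = -19
w(9) = -(-19) + 2*(-45) + 2*(-11) = -93
w(10) = -(-93) + 2*(-19) + 2*(-45) = -35

-35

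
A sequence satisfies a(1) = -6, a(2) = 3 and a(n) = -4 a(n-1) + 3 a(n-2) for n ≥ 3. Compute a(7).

a(3) = -4*3 + 3*(-6) = -30
a(4) = -4*(-30) + 3*3 = 129
a(5) = -4*129 + 3*(-30) = -606
a(6) = -4*(-606) + 3*129 = 2811
a(7) = -4*2811 + 3*(-606) = -13062

-13062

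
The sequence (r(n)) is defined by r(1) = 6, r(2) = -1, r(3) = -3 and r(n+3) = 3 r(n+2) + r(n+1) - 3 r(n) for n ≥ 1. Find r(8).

r(4) = 3·(-3) + (-1) - 3·6 = -28
r(5) = 3·(-28) + (-3) - 3·(-1) = -84
r(6) = 3·(-84) + (-28) - 3·(-3) = -271
r(7) = 3·(-271) + (-84) - 3·(-28) = -813
r(8) = 3·(-813) + (-271) - 3·(-84) = -2458

-2458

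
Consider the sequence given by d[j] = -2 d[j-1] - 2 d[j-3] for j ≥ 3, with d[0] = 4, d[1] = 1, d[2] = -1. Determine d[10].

d[3] = -2(-1) - 2(4) = -6
d[4] = -2(-6) - 2(1) = 10
d[5] = -2(10) - 2(-1) = -18
d[6] = -2(-18) - 2(-6) = 48
d[7] = -2(48) - 2(10) = -116
d[8] = -2(-116) - 2(-18) = 268
d[9] = -2(268) - 2(48) = -632
d[10] = -2(-632) - 2(-116) = 1496

1496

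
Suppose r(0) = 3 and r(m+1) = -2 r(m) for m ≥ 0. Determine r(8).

768

r(1) = -2*3 = -6
r(2) = -2*(-6) = 12
r(3) = -2*12 = -24
r(4) = -2*(-24) = 48
r(5) = -2*48 = -96
r(6) = -2*(-96) = 192
r(7) = -2*192 = -384
r(8) = -2*(-384) = 768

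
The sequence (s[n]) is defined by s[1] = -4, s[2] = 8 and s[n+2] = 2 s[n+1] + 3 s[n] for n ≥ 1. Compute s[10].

19688

s[3] = 2(8) + 3(-4) = 4
s[4] = 2(4) + 3(8) = 32
s[5] = 2(32) + 3(4) = 76
s[6] = 2(76) + 3(32) = 248
s[7] = 2(248) + 3(76) = 724
s[8] = 2(724) + 3(248) = 2192
s[9] = 2(2192) + 3(724) = 6556
s[10] = 2(6556) + 3(2192) = 19688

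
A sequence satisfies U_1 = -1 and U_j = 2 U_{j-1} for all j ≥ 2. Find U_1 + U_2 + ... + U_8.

U_2 = 2(-1) = -2
U_3 = 2(-2) = -4
U_4 = 2(-4) = -8
U_5 = 2(-8) = -16
U_6 = 2(-16) = -32
U_7 = 2(-32) = -64
U_8 = 2(-64) = -128
Sum = (-1) + (-2) + (-4) + (-8) + (-16) + (-32) + (-64) + (-128) = -255

-255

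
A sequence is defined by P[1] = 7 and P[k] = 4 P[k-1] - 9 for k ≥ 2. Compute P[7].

P[2] = 4(7) - 9 = 19
P[3] = 4(19) - 9 = 67
P[4] = 4(67) - 9 = 259
P[5] = 4(259) - 9 = 1027
P[6] = 4(1027) - 9 = 4099
P[7] = 4(4099) - 9 = 16387

16387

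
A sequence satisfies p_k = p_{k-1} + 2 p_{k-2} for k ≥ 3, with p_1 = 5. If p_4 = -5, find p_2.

Let p_2 = x.
p_3 = 10 + x
p_4 = 10 + 3x
So 10 + 3x = -5, giving x = -5.

-5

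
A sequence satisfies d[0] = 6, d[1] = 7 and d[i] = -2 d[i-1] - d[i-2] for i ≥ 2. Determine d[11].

d[2] = -2·7 - 6 = -20
d[3] = -2·(-20) - 7 = 33
d[4] = -2·33 - (-20) = -46
d[5] = -2·(-46) - 33 = 59
d[6] = -2·59 - (-46) = -72
d[7] = -2·(-72) - 59 = 85
d[8] = -2·85 - (-72) = -98
d[9] = -2·(-98) - 85 = 111
d[10] = -2·111 - (-98) = -124
d[11] = -2·(-124) - 111 = 137

137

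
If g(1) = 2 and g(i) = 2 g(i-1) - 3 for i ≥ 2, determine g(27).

-67108861

The fixed point is -3/(1 - 2) = 3, so g(i) - 3 = 2(g(i-1) - 3).
Hence g(i) = -1·2^{i-1} + 3.
g(27) = -1·2^{26} + 3 = -1·67108864 + 3 = -67108861.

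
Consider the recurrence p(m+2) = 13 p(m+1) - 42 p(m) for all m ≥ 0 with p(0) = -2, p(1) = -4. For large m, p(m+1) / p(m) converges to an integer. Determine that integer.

The characteristic equation is r^2 - 13r + 42 = 0, which factors as (r - 7)(r - 6) = 0.
So the roots are 7 and 6. Since |7| > |6| and the coefficient of 7^m is non-zero, the ratio tends to 7.

7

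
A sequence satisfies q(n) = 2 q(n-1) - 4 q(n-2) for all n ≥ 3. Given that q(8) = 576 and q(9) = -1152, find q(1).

Rearranging, q(n-2) = (q(n) - 2 q(n-1)) / -4.
q(7) = (-1152 - 2*576) / -4 = -2304/-4 = 576
q(6) = (576 - 2*576) / -4 = -576/-4 = 144
q(5) = (576 - 2*144) / -4 = 288/-4 = -72
q(4) = (144 - 2*(-72)) / -4 = 288/-4 = -72
q(3) = (-72 - 2*(-72)) / -4 = 72/-4 = -18
q(2) = (-72 - 2*(-18)) / -4 = -36/-4 = 9
q(1) = (-18 - 2*9) / -4 = -36/-4 = 9

9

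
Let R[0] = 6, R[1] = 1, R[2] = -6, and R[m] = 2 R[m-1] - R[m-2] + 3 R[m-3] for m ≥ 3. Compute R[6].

R[3] = 2*(-6) - 1 + 3*6 = 5
R[4] = 2*5 - (-6) + 3*1 = 19
R[5] = 2*19 - 5 + 3*(-6) = 15
R[6] = 2*15 - 19 + 3*5 = 26

26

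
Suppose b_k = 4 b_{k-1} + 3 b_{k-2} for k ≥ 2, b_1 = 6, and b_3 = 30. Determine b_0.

-7

Let b_0 = y.
b_2 = 24 + 3y
b_3 = 114 + 12y
So 114 + 12y = 30, giving y = -7.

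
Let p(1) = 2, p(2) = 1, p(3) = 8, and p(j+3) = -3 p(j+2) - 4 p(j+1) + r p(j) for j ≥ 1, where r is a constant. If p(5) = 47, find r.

1

p(4) = -28 + 2r
p(5) = 52 - 5r
So 52 - 5r = 47, giving r = 1.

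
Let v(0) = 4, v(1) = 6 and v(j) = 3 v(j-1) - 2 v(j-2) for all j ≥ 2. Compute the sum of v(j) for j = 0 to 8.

1040

v(2) = 3*6 - 2*4 = 10
v(3) = 3*10 - 2*6 = 18
v(4) = 3*18 - 2*10 = 34
v(5) = 3*34 - 2*18 = 66
v(6) = 3*66 - 2*34 = 130
v(7) = 3*130 - 2*66 = 258
v(8) = 3*258 - 2*130 = 514
Sum = 4 + 6 + 10 + 18 + 34 + 66 + 130 + 258 + 514 = 1040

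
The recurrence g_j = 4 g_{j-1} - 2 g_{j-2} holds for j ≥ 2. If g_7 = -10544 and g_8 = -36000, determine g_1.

-2

Rearranging, g_{j-2} = (g_j - 4 g_{j-1}) / -2.
g_6 = (-36000 - 4*(-10544)) / -2 = 6176/-2 = -3088
g_5 = (-10544 - 4*(-3088)) / -2 = 1808/-2 = -904
g_4 = (-3088 - 4*(-904)) / -2 = 528/-2 = -264
g_3 = (-904 - 4*(-264)) / -2 = 152/-2 = -76
g_2 = (-264 - 4*(-76)) / -2 = 40/-2 = -20
g_1 = (-76 - 4*(-20)) / -2 = 4/-2 = -2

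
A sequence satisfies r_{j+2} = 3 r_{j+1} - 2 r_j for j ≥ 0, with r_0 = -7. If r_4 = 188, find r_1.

Let r_1 = v.
r_2 = 14 + 3v
r_3 = 42 + 7v
r_4 = 98 + 15v
So 98 + 15v = 188, giving v = 6.

6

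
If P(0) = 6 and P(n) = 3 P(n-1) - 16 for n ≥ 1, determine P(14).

-9565930

The fixed point is -16/(1 - 3) = 8, so P(n) - 8 = 3(P(n-1) - 8).
Hence P(n) = -2·3^n + 8.
P(14) = -2·3^{14} + 8 = -2·4782969 + 8 = -9565930.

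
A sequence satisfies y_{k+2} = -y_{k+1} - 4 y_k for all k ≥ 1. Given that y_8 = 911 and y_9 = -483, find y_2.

Rearranging, y_{k-2} = (y_k + y_{k-1}) / -4.
y_7 = (-483 + 911) / -4 = 428/-4 = -107
y_6 = (911 + (-107)) / -4 = 804/-4 = -201
y_5 = (-107 + (-201)) / -4 = -308/-4 = 77
y_4 = (-201 + 77) / -4 = -124/-4 = 31
y_3 = (77 + 31) / -4 = 108/-4 = -27
y_2 = (31 + (-27)) / -4 = 4/-4 = -1

-1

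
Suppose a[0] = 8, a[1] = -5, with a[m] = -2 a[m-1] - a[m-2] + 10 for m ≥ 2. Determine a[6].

a[2] = -2(-5) - 8 + 10 = 12
a[3] = -2(12) - (-5) + 10 = -9
a[4] = -2(-9) - 12 + 10 = 16
a[5] = -2(16) - (-9) + 10 = -13
a[6] = -2(-13) - 16 + 10 = 20

20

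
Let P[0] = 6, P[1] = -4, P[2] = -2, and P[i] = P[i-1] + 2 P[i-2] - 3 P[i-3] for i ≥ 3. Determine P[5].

P[3] = (-2) + 2·(-4) - 3·6 = -28
P[4] = (-28) + 2·(-2) - 3·(-4) = -20
P[5] = (-20) + 2·(-28) - 3·(-2) = -70

-70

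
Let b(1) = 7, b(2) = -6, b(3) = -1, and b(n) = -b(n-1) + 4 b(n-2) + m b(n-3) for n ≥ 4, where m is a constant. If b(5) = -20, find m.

3

b(4) = -23 + 7m
b(5) = 19 - 13m
So 19 - 13m = -20, giving m = 3.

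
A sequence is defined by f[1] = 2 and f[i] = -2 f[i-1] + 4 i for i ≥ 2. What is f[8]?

f[2] = -2(2) + 8 = 4
f[3] = -2(4) + 12 = 4
f[4] = -2(4) + 16 = 8
f[5] = -2(8) + 20 = 4
f[6] = -2(4) + 24 = 16
f[7] = -2(16) + 28 = -4
f[8] = -2(-4) + 32 = 40

40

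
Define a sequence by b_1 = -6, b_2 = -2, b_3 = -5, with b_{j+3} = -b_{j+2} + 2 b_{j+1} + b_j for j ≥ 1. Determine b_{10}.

-17

b_4 = -(-5) + 2*(-2) + (-6) = -5
b_5 = -(-5) + 2*(-5) + (-2) = -7
b_6 = -(-7) + 2*(-5) + (-5) = -8
b_7 = -(-8) + 2*(-7) + (-5) = -11
b_8 = -(-11) + 2*(-8) + (-7) = -12
b_9 = -(-12) + 2*(-11) + (-8) = -18
b_{10} = -(-18) + 2*(-12) + (-11) = -17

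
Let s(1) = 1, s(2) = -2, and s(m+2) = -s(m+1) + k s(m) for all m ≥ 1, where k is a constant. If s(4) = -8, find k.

s(3) = 2 + k
s(4) = -2 - 3k
So -2 - 3k = -8, giving k = 2.

2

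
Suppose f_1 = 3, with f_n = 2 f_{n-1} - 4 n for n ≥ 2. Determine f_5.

-116

f_2 = 2*3 - 8 = -2
f_3 = 2*(-2) - 12 = -16
f_4 = 2*(-16) - 16 = -48
f_5 = 2*(-48) - 20 = -116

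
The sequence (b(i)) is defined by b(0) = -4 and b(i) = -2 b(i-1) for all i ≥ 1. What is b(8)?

-1024

b(1) = -2·(-4) = 8
b(2) = -2·8 = -16
b(3) = -2·(-16) = 32
b(4) = -2·32 = -64
b(5) = -2·(-64) = 128
b(6) = -2·128 = -256
b(7) = -2·(-256) = 512
b(8) = -2·512 = -1024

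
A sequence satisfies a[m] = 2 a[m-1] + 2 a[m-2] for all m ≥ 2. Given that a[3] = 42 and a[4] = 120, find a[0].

6

Rearranging, a[m-2] = (a[m] - 2 a[m-1]) / 2.
a[2] = (120 - 2·42) / 2 = 36/2 = 18
a[1] = (42 - 2·18) / 2 = 6/2 = 3
a[0] = (18 - 2·3) / 2 = 12/2 = 6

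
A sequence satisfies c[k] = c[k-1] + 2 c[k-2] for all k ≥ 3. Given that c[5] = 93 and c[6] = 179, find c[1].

Rearranging, c[k-2] = (c[k] - c[k-1]) / 2.
c[4] = (179 - 93) / 2 = 86/2 = 43
c[3] = (93 - 43) / 2 = 50/2 = 25
c[2] = (43 - 25) / 2 = 18/2 = 9
c[1] = (25 - 9) / 2 = 16/2 = 8

8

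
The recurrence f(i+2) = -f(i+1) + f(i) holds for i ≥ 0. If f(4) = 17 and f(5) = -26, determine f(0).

Rearranging, f(i-2) = f(i) + f(i-1).
f(3) = -26 + 17 = -9
f(2) = 17 + (-9) = 8
f(1) = -9 + 8 = -1
f(0) = 8 + (-1) = 7

7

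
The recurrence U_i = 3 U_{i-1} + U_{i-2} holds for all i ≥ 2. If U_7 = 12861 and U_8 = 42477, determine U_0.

6

Rearranging, U_{i-2} = U_i - 3 U_{i-1}.
U_6 = 42477 - 3(12861) = 3894
U_5 = 12861 - 3(3894) = 1179
U_4 = 3894 - 3(1179) = 357
U_3 = 1179 - 3(357) = 108
U_2 = 357 - 3(108) = 33
U_1 = 108 - 3(33) = 9
U_0 = 33 - 3(9) = 6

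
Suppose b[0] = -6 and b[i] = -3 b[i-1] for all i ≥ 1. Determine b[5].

b[1] = -3(-6) = 18
b[2] = -3(18) = -54
b[3] = -3(-54) = 162
b[4] = -3(162) = -486
b[5] = -3(-486) = 1458

1458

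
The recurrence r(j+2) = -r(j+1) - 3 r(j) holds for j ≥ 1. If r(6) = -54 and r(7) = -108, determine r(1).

Rearranging, r(j-2) = (r(j) + r(j-1)) / -3.
r(5) = (-108 + (-54)) / -3 = -162/-3 = 54
r(4) = (-54 + 54) / -3 = 0/-3 = 0
r(3) = (54 + 0) / -3 = 54/-3 = -18
r(2) = (0 + (-18)) / -3 = -18/-3 = 6
r(1) = (-18 + 6) / -3 = -12/-3 = 4

4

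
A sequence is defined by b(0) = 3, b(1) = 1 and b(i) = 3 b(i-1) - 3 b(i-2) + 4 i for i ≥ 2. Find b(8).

b(2) = 3(1) - 3(3) + 8 = 2
b(3) = 3(2) - 3(1) + 12 = 15
b(4) = 3(15) - 3(2) + 16 = 55
b(5) = 3(55) - 3(15) + 20 = 140
b(6) = 3(140) - 3(55) + 24 = 279
b(7) = 3(279) - 3(140) + 28 = 445
b(8) = 3(445) - 3(279) + 32 = 530

530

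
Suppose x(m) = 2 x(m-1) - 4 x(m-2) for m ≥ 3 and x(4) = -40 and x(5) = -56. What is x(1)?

Rearranging, x(m-2) = (x(m) - 2 x(m-1)) / -4.
x(3) = (-56 - 2(-40)) / -4 = 24/-4 = -6
x(2) = (-40 - 2(-6)) / -4 = -28/-4 = 7
x(1) = (-6 - 2(7)) / -4 = -20/-4 = 5

5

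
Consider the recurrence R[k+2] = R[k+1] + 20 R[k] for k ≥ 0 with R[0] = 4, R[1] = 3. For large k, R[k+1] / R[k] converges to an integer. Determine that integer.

The characteristic equation is r^2 - r - 20 = 0, which factors as (r - 5)(r + 4) = 0.
So the roots are 5 and -4. Since |5| > |-4| and the coefficient of 5^k is non-zero, the ratio tends to 5.

5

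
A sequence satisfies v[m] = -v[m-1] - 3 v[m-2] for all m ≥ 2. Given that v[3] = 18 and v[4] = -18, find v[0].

2

Rearranging, v[m-2] = (v[m] + v[m-1]) / -3.
v[2] = (-18 + 18) / -3 = 0/-3 = 0
v[1] = (18 + 0) / -3 = 18/-3 = -6
v[0] = (0 + (-6)) / -3 = -6/-3 = 2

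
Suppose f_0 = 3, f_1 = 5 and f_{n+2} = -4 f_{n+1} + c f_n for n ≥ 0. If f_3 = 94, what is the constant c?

f_2 = -20 + 3c
f_3 = 80 - 7c
So 80 - 7c = 94, giving c = -2.

-2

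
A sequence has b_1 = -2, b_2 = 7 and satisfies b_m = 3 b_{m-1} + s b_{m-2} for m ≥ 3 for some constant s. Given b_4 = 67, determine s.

4

b_3 = 21 - 2s
b_4 = 63 + s
So 63 + s = 67, giving s = 4.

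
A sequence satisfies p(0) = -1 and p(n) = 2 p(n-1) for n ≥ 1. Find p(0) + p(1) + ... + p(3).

-15

p(1) = 2*(-1) = -2
p(2) = 2*(-2) = -4
p(3) = 2*(-4) = -8
Sum = (-1) + (-2) + (-4) + (-8) = -15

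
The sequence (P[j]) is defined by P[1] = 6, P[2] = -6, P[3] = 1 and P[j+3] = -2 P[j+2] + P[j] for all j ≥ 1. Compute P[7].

P[4] = -2*1 + 6 = 4
P[5] = -2*4 + (-6) = -14
P[6] = -2*(-14) + 1 = 29
P[7] = -2*29 + 4 = -54

-54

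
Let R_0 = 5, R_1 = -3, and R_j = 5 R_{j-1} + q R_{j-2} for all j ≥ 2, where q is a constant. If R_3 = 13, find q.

4

R_2 = -15 + 5q
R_3 = -75 + 22q
So -75 + 22q = 13, giving q = 4.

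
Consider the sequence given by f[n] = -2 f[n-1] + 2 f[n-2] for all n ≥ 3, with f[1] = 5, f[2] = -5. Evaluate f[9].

7760

f[3] = -2*(-5) + 2*5 = 20
f[4] = -2*20 + 2*(-5) = -50
f[5] = -2*(-50) + 2*20 = 140
f[6] = -2*140 + 2*(-50) = -380
f[7] = -2*(-380) + 2*140 = 1040
f[8] = -2*1040 + 2*(-380) = -2840
f[9] = -2*(-2840) + 2*1040 = 7760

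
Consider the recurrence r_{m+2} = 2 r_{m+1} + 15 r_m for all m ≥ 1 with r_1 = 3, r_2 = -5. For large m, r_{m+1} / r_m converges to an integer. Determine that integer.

The characteristic equation is r^2 - 2r - 15 = 0, which factors as (r - 5)(r + 3) = 0.
So the roots are 5 and -3. Since |5| > |-3| and the coefficient of 5^m is non-zero, the ratio tends to 5.

5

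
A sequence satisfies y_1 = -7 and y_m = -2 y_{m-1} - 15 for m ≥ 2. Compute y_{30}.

The fixed point is -15/(1 + 2) = -5, so y_m + 5 = -2(y_{m-1} + 5).
Hence y_m = -2·(-2)^{m-1} - 5.
y_{30} = -2·(-2)^{29} - 5 = -2·-536870912 - 5 = 1073741819.

1073741819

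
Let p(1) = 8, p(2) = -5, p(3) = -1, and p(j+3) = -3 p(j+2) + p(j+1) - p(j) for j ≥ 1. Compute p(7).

p(4) = -3(-1) + (-5) - 8 = -10
p(5) = -3(-10) + (-1) - (-5) = 34
p(6) = -3(34) + (-10) - (-1) = -111
p(7) = -3(-111) + 34 - (-10) = 377

377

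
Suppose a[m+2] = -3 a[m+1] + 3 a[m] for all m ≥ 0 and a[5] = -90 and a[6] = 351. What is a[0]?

7

Rearranging, a[m-2] = (a[m] + 3 a[m-1]) / 3.
a[4] = (351 + 3(-90)) / 3 = 81/3 = 27
a[3] = (-90 + 3(27)) / 3 = -9/3 = -3
a[2] = (27 + 3(-3)) / 3 = 18/3 = 6
a[1] = (-3 + 3(6)) / 3 = 15/3 = 5
a[0] = (6 + 3(5)) / 3 = 21/3 = 7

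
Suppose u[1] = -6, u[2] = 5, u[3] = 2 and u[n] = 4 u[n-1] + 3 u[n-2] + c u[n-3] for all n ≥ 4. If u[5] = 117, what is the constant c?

u[4] = 23 - 6c
u[5] = 98 - 19c
So 98 - 19c = 117, giving c = -1.

-1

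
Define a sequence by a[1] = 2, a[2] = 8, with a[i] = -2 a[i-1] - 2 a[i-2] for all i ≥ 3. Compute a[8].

a[3] = -2·8 - 2·2 = -20
a[4] = -2·(-20) - 2·8 = 24
a[5] = -2·24 - 2·(-20) = -8
a[6] = -2·(-8) - 2·24 = -32
a[7] = -2·(-32) - 2·(-8) = 80
a[8] = -2·80 - 2·(-32) = -96

-96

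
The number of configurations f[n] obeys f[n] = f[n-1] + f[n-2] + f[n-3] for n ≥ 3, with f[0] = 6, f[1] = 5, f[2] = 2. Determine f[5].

35

f[3] = 2 + 5 + 6 = 13
f[4] = 13 + 2 + 5 = 20
f[5] = 20 + 13 + 2 = 35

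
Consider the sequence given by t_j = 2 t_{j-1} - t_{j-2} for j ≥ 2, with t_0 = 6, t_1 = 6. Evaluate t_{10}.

t_2 = 2·6 - 6 = 6
t_3 = 2·6 - 6 = 6
t_4 = 2·6 - 6 = 6
t_5 = 2·6 - 6 = 6
t_6 = 2·6 - 6 = 6
t_7 = 2·6 - 6 = 6
t_8 = 2·6 - 6 = 6
t_9 = 2·6 - 6 = 6
t_{10} = 2·6 - 6 = 6

6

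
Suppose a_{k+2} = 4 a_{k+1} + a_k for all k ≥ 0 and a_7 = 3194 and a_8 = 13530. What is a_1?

2

Rearranging, a_{k-2} = a_k - 4 a_{k-1}.
a_6 = 13530 - 4(3194) = 754
a_5 = 3194 - 4(754) = 178
a_4 = 754 - 4(178) = 42
a_3 = 178 - 4(42) = 10
a_2 = 42 - 4(10) = 2
a_1 = 10 - 4(2) = 2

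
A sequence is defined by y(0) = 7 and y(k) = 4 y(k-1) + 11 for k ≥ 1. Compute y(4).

y(1) = 4(7) + 11 = 39
y(2) = 4(39) + 11 = 167
y(3) = 4(167) + 11 = 679
y(4) = 4(679) + 11 = 2727

2727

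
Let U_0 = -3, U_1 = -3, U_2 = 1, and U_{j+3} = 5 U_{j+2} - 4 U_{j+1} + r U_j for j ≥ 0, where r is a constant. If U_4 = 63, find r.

1

U_3 = 17 - 3r
U_4 = 81 - 18r
So 81 - 18r = 63, giving r = 1.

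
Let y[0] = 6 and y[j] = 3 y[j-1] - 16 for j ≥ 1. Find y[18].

The fixed point is -16/(1 - 3) = 8, so y[j] - 8 = 3(y[j-1] - 8).
Hence y[j] = -2·3^j + 8.
y[18] = -2·3^{18} + 8 = -2·387420489 + 8 = -774840970.

-774840970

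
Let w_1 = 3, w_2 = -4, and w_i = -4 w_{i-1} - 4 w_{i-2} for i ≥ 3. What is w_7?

-192

w_3 = -4·(-4) - 4·3 = 4
w_4 = -4·4 - 4·(-4) = 0
w_5 = -4·0 - 4·4 = -16
w_6 = -4·(-16) - 4·0 = 64
w_7 = -4·64 - 4·(-16) = -192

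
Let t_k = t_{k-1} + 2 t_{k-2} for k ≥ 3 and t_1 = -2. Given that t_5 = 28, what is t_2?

8

Let t_2 = v.
t_3 = -4 + v
t_4 = -4 + 3v
t_5 = -12 + 5v
So -12 + 5v = 28, giving v = 8.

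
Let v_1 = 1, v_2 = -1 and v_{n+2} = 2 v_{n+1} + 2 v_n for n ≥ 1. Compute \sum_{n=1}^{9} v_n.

v_3 = 2(-1) + 2(1) = 0
v_4 = 2(0) + 2(-1) = -2
v_5 = 2(-2) + 2(0) = -4
v_6 = 2(-4) + 2(-2) = -12
v_7 = 2(-12) + 2(-4) = -32
v_8 = 2(-32) + 2(-12) = -88
v_9 = 2(-88) + 2(-32) = -240
Sum = 1 + (-1) + 0 + (-2) + (-4) + (-12) + (-32) + (-88) + (-240) = -378

-378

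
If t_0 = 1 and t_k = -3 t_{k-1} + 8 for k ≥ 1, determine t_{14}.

-4782967

The fixed point is 8/(1 + 3) = 2, so t_k - 2 = -3(t_{k-1} - 2).
Hence t_k = -1·(-3)^k + 2.
t_{14} = -1·(-3)^{14} + 2 = -1·4782969 + 2 = -4782967.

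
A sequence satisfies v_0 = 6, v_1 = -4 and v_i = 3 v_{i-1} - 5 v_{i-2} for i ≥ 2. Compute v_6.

1158

v_2 = 3(-4) - 5(6) = -42
v_3 = 3(-42) - 5(-4) = -106
v_4 = 3(-106) - 5(-42) = -108
v_5 = 3(-108) - 5(-106) = 206
v_6 = 3(206) - 5(-108) = 1158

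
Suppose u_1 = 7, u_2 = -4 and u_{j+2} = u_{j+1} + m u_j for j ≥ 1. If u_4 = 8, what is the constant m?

u_3 = -4 + 7m
u_4 = -4 + 3m
So -4 + 3m = 8, giving m = 4.

4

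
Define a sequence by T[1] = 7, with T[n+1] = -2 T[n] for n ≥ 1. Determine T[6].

-224

T[2] = -2·7 = -14
T[3] = -2·(-14) = 28
T[4] = -2·28 = -56
T[5] = -2·(-56) = 112
T[6] = -2·112 = -224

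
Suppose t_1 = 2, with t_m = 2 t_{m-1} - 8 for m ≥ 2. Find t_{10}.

t_2 = 2(2) - 8 = -4
t_3 = 2(-4) - 8 = -16
t_4 = 2(-16) - 8 = -40
t_5 = 2(-40) - 8 = -88
t_6 = 2(-88) - 8 = -184
t_7 = 2(-184) - 8 = -376
t_8 = 2(-376) - 8 = -760
t_9 = 2(-760) - 8 = -1528
t_{10} = 2(-1528) - 8 = -3064

-3064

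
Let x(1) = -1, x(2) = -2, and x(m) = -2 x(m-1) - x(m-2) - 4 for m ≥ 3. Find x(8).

-8

x(3) = -2*(-2) - (-1) - 4 = 1
x(4) = -2*1 - (-2) - 4 = -4
x(5) = -2*(-4) - 1 - 4 = 3
x(6) = -2*3 - (-4) - 4 = -6
x(7) = -2*(-6) - 3 - 4 = 5
x(8) = -2*5 - (-6) - 4 = -8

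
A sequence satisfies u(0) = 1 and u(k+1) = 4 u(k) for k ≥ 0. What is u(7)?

u(1) = 4*1 = 4
u(2) = 4*4 = 16
u(3) = 4*16 = 64
u(4) = 4*64 = 256
u(5) = 4*256 = 1024
u(6) = 4*1024 = 4096
u(7) = 4*4096 = 16384

16384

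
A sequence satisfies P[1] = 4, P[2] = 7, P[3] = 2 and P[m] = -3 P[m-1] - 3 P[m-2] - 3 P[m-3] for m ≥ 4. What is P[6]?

-159

P[4] = -3(2) - 3(7) - 3(4) = -39
P[5] = -3(-39) - 3(2) - 3(7) = 90
P[6] = -3(90) - 3(-39) - 3(2) = -159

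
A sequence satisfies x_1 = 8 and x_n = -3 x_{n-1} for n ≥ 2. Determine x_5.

648

x_2 = -3*8 = -24
x_3 = -3*(-24) = 72
x_4 = -3*72 = -216
x_5 = -3*(-216) = 648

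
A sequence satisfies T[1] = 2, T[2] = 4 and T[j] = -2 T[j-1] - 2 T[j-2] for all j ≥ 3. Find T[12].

256

T[3] = -2(4) - 2(2) = -12
T[4] = -2(-12) - 2(4) = 16
T[5] = -2(16) - 2(-12) = -8
T[6] = -2(-8) - 2(16) = -16
T[7] = -2(-16) - 2(-8) = 48
T[8] = -2(48) - 2(-16) = -64
T[9] = -2(-64) - 2(48) = 32
T[10] = -2(32) - 2(-64) = 64
T[11] = -2(64) - 2(32) = -192
T[12] = -2(-192) - 2(64) = 256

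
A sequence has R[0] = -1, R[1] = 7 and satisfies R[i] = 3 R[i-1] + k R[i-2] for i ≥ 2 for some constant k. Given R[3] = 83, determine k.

R[2] = 21 - k
R[3] = 63 + 4k
So 63 + 4k = 83, giving k = 5.

5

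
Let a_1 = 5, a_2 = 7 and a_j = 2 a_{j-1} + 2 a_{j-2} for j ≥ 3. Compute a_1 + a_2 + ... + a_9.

a_3 = 2*7 + 2*5 = 24
a_4 = 2*24 + 2*7 = 62
a_5 = 2*62 + 2*24 = 172
a_6 = 2*172 + 2*62 = 468
a_7 = 2*468 + 2*172 = 1280
a_8 = 2*1280 + 2*468 = 3496
a_9 = 2*3496 + 2*1280 = 9552
Sum = 5 + 7 + 24 + 62 + 172 + 468 + 1280 + 3496 + 9552 = 15066

15066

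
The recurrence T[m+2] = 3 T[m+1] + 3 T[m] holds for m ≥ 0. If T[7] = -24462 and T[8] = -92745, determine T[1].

-6

Rearranging, T[m-2] = (T[m] - 3 T[m-1]) / 3.
T[6] = (-92745 - 3(-24462)) / 3 = -19359/3 = -6453
T[5] = (-24462 - 3(-6453)) / 3 = -5103/3 = -1701
T[4] = (-6453 - 3(-1701)) / 3 = -1350/3 = -450
T[3] = (-1701 - 3(-450)) / 3 = -351/3 = -117
T[2] = (-450 - 3(-117)) / 3 = -99/3 = -33
T[1] = (-117 - 3(-33)) / 3 = -18/3 = -6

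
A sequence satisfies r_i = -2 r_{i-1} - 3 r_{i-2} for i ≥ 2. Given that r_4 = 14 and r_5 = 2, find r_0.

-2

Rearranging, r_{i-2} = (r_i + 2 r_{i-1}) / -3.
r_3 = (2 + 2*14) / -3 = 30/-3 = -10
r_2 = (14 + 2*(-10)) / -3 = -6/-3 = 2
r_1 = (-10 + 2*2) / -3 = -6/-3 = 2
r_0 = (2 + 2*2) / -3 = 6/-3 = -2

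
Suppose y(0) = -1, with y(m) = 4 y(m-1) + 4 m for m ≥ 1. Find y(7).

y(1) = 4(-1) + 4 = 0
y(2) = 4(0) + 8 = 8
y(3) = 4(8) + 12 = 44
y(4) = 4(44) + 16 = 192
y(5) = 4(192) + 20 = 788
y(6) = 4(788) + 24 = 3176
y(7) = 4(3176) + 28 = 12732

12732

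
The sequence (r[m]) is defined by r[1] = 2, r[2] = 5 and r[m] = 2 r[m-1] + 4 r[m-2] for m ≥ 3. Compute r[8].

6208

r[3] = 2·5 + 4·2 = 18
r[4] = 2·18 + 4·5 = 56
r[5] = 2·56 + 4·18 = 184
r[6] = 2·184 + 4·56 = 592
r[7] = 2·592 + 4·184 = 1920
r[8] = 2·1920 + 4·592 = 6208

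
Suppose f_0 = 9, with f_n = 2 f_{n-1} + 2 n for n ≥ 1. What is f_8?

3308

f_1 = 2·9 + 2 = 20
f_2 = 2·20 + 4 = 44
f_3 = 2·44 + 6 = 94
f_4 = 2·94 + 8 = 196
f_5 = 2·196 + 10 = 402
f_6 = 2·402 + 12 = 816
f_7 = 2·816 + 14 = 1646
f_8 = 2·1646 + 16 = 3308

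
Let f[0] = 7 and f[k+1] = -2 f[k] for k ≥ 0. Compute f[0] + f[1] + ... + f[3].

f[1] = -2*7 = -14
f[2] = -2*(-14) = 28
f[3] = -2*28 = -56
Sum = 7 + (-14) + 28 + (-56) = -35

-35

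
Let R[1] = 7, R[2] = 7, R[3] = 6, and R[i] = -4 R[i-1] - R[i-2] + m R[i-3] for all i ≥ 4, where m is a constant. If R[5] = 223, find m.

-5

R[4] = -31 + 7m
R[5] = 118 - 21m
So 118 - 21m = 223, giving m = -5.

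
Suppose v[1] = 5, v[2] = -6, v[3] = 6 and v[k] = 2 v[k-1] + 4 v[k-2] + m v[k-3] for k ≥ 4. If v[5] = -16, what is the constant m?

v[4] = -12 + 5m
v[5] = 4m
So 4m = -16, giving m = -4.

-4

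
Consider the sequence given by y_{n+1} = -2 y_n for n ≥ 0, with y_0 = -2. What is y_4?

-32

y_1 = -2*(-2) = 4
y_2 = -2*4 = -8
y_3 = -2*(-8) = 16
y_4 = -2*16 = -32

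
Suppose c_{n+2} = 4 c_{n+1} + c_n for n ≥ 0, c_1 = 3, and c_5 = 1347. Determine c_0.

6

Let c_0 = v.
c_2 = 12 + v
c_3 = 51 + 4v
c_4 = 216 + 17v
c_5 = 915 + 72v
So 915 + 72v = 1347, giving v = 6.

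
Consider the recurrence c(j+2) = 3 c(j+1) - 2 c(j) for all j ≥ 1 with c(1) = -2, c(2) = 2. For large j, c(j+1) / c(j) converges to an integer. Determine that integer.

The characteristic equation is r^2 - 3r + 2 = 0, which factors as (r - 2)(r - 1) = 0.
So the roots are 2 and 1. Since |2| > |1| and the coefficient of 2^j is non-zero, the ratio tends to 2.

2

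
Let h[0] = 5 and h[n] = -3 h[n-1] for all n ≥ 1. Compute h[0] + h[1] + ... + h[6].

2735

h[1] = -3*5 = -15
h[2] = -3*(-15) = 45
h[3] = -3*45 = -135
h[4] = -3*(-135) = 405
h[5] = -3*405 = -1215
h[6] = -3*(-1215) = 3645
Sum = 5 + (-15) + 45 + (-135) + 405 + (-1215) + 3645 = 2735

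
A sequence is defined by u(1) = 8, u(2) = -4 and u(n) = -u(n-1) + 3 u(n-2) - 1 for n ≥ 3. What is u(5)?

120

u(3) = -(-4) + 3·8 - 1 = 27
u(4) = -27 + 3·(-4) - 1 = -40
u(5) = -(-40) + 3·27 - 1 = 120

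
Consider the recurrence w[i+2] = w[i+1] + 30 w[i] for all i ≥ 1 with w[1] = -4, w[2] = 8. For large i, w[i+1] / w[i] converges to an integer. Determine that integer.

6

The characteristic equation is r^2 - r - 30 = 0, which factors as (r - 6)(r + 5) = 0.
So the roots are 6 and -5. Since |6| > |-5| and the coefficient of 6^i is non-zero, the ratio tends to 6.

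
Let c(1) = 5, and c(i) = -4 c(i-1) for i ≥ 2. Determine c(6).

-5120

c(2) = -4·5 = -20
c(3) = -4·(-20) = 80
c(4) = -4·80 = -320
c(5) = -4·(-320) = 1280
c(6) = -4·1280 = -5120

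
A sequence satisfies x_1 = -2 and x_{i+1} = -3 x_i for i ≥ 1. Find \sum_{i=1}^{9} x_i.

-9842

x_2 = -3(-2) = 6
x_3 = -3(6) = -18
x_4 = -3(-18) = 54
x_5 = -3(54) = -162
x_6 = -3(-162) = 486
x_7 = -3(486) = -1458
x_8 = -3(-1458) = 4374
x_9 = -3(4374) = -13122
Sum = (-2) + 6 + (-18) + 54 + (-162) + 486 + (-1458) + 4374 + (-13122) = -9842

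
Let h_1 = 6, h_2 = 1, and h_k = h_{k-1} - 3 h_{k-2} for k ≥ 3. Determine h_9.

-269

h_3 = 1 - 3(6) = -17
h_4 = (-17) - 3(1) = -20
h_5 = (-20) - 3(-17) = 31
h_6 = 31 - 3(-20) = 91
h_7 = 91 - 3(31) = -2
h_8 = (-2) - 3(91) = -275
h_9 = (-275) - 3(-2) = -269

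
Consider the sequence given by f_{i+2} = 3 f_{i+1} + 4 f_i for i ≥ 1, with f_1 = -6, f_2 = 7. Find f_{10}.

52435

f_3 = 3(7) + 4(-6) = -3
f_4 = 3(-3) + 4(7) = 19
f_5 = 3(19) + 4(-3) = 45
f_6 = 3(45) + 4(19) = 211
f_7 = 3(211) + 4(45) = 813
f_8 = 3(813) + 4(211) = 3283
f_9 = 3(3283) + 4(813) = 13101
f_{10} = 3(13101) + 4(3283) = 52435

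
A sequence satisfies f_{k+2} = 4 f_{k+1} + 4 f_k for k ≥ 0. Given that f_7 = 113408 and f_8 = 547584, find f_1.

8

Rearranging, f_{k-2} = (f_k - 4 f_{k-1}) / 4.
f_6 = (547584 - 4(113408)) / 4 = 93952/4 = 23488
f_5 = (113408 - 4(23488)) / 4 = 19456/4 = 4864
f_4 = (23488 - 4(4864)) / 4 = 4032/4 = 1008
f_3 = (4864 - 4(1008)) / 4 = 832/4 = 208
f_2 = (1008 - 4(208)) / 4 = 176/4 = 44
f_1 = (208 - 4(44)) / 4 = 32/4 = 8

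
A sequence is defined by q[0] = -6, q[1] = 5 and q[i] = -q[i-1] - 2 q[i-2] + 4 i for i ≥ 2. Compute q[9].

7

q[2] = -5 - 2(-6) + 8 = 15
q[3] = -15 - 2(5) + 12 = -13
q[4] = -(-13) - 2(15) + 16 = -1
q[5] = -(-1) - 2(-13) + 20 = 47
q[6] = -47 - 2(-1) + 24 = -21
q[7] = -(-21) - 2(47) + 28 = -45
q[8] = -(-45) - 2(-21) + 32 = 119
q[9] = -119 - 2(-45) + 36 = 7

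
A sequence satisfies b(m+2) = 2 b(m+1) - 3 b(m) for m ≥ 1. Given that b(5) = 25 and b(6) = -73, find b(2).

-1

Rearranging, b(m-2) = (b(m) - 2 b(m-1)) / -3.
b(4) = (-73 - 2·25) / -3 = -123/-3 = 41
b(3) = (25 - 2·41) / -3 = -57/-3 = 19
b(2) = (41 - 2·19) / -3 = 3/-3 = -1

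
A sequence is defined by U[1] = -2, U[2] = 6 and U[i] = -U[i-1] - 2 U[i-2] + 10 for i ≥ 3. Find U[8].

U[3] = -6 - 2·(-2) + 10 = 8
U[4] = -8 - 2·6 + 10 = -10
U[5] = -(-10) - 2·8 + 10 = 4
U[6] = -4 - 2·(-10) + 10 = 26
U[7] = -26 - 2·4 + 10 = -24
U[8] = -(-24) - 2·26 + 10 = -18

-18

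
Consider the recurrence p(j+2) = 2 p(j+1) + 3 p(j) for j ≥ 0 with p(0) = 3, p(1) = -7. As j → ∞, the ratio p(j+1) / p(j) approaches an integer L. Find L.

The characteristic equation is r^2 - 2r - 3 = 0, which factors as (r - 3)(r + 1) = 0.
So the roots are 3 and -1. Since |3| > |-1| and the coefficient of 3^j is non-zero, the ratio tends to 3.

3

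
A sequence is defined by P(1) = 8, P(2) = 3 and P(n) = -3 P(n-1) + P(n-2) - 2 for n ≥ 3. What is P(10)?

P(3) = -3·3 + 8 - 2 = -3
P(4) = -3·(-3) + 3 - 2 = 10
P(5) = -3·10 + (-3) - 2 = -35
P(6) = -3·(-35) + 10 - 2 = 113
P(7) = -3·113 + (-35) - 2 = -376
P(8) = -3·(-376) + 113 - 2 = 1239
P(9) = -3·1239 + (-376) - 2 = -4095
P(10) = -3·(-4095) + 1239 - 2 = 13522

13522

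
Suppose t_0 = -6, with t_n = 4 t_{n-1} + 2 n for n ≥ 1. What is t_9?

t_1 = 4*(-6) + 2 = -22
t_2 = 4*(-22) + 4 = -84
t_3 = 4*(-84) + 6 = -330
t_4 = 4*(-330) + 8 = -1312
t_5 = 4*(-1312) + 10 = -5238
t_6 = 4*(-5238) + 12 = -20940
t_7 = 4*(-20940) + 14 = -83746
t_8 = 4*(-83746) + 16 = -334968
t_9 = 4*(-334968) + 18 = -1339854

-1339854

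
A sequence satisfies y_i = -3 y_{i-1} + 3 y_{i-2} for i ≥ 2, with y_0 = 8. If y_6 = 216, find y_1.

Let y_1 = z.
y_2 = 24 - 3z
y_3 = -72 + 12z
y_4 = 288 - 45z
y_5 = -1080 + 171z
y_6 = 4104 - 648z
So 4104 - 648z = 216, giving z = 6.

6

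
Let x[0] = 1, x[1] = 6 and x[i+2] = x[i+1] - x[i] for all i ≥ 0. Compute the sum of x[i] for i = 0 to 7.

x[2] = 6 - 1 = 5
x[3] = 5 - 6 = -1
x[4] = (-1) - 5 = -6
x[5] = (-6) - (-1) = -5
x[6] = (-5) - (-6) = 1
x[7] = 1 - (-5) = 6
Sum = 1 + 6 + 5 + (-1) + (-6) + (-5) + 1 + 6 = 7

7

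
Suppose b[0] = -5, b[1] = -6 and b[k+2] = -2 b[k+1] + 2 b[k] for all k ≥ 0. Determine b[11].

b[2] = -2·(-6) + 2·(-5) = 2
b[3] = -2·2 + 2·(-6) = -16
b[4] = -2·(-16) + 2·2 = 36
b[5] = -2·36 + 2·(-16) = -104
b[6] = -2·(-104) + 2·36 = 280
b[7] = -2·280 + 2·(-104) = -768
b[8] = -2·(-768) + 2·280 = 2096
b[9] = -2·2096 + 2·(-768) = -5728
b[10] = -2·(-5728) + 2·2096 = 15648
b[11] = -2·15648 + 2·(-5728) = -42752

-42752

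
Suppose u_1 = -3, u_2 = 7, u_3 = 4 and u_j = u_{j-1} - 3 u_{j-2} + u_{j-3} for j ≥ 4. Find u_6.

39

u_4 = 4 - 3·7 + (-3) = -20
u_5 = (-20) - 3·4 + 7 = -25
u_6 = (-25) - 3·(-20) + 4 = 39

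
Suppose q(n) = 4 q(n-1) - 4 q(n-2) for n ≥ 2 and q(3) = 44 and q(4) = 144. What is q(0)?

-5

Rearranging, q(n-2) = (q(n) - 4 q(n-1)) / -4.
q(2) = (144 - 4(44)) / -4 = -32/-4 = 8
q(1) = (44 - 4(8)) / -4 = 12/-4 = -3
q(0) = (8 - 4(-3)) / -4 = 20/-4 = -5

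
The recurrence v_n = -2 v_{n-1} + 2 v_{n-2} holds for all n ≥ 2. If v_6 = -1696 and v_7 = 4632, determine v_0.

-7

Rearranging, v_{n-2} = (v_n + 2 v_{n-1}) / 2.
v_5 = (4632 + 2·(-1696)) / 2 = 1240/2 = 620
v_4 = (-1696 + 2·620) / 2 = -456/2 = -228
v_3 = (620 + 2·(-228)) / 2 = 164/2 = 82
v_2 = (-228 + 2·82) / 2 = -64/2 = -32
v_1 = (82 + 2·(-32)) / 2 = 18/2 = 9
v_0 = (-32 + 2·9) / 2 = -14/2 = -7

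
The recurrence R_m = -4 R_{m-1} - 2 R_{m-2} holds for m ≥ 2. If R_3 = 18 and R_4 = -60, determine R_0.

-3

Rearranging, R_{m-2} = (R_m + 4 R_{m-1}) / -2.
R_2 = (-60 + 4·18) / -2 = 12/-2 = -6
R_1 = (18 + 4·(-6)) / -2 = -6/-2 = 3
R_0 = (-6 + 4·3) / -2 = 6/-2 = -3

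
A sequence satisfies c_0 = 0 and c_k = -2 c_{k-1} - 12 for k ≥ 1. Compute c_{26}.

The fixed point is -12/(1 + 2) = -4, so c_k + 4 = -2(c_{k-1} + 4).
Hence c_k = 4·(-2)^k - 4.
c_{26} = 4·(-2)^{26} - 4 = 4·67108864 - 4 = 268435452.

268435452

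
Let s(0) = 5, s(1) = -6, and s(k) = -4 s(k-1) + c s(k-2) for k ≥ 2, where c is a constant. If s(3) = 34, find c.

-5

s(2) = 24 + 5c
s(3) = -96 - 26c
So -96 - 26c = 34, giving c = -5.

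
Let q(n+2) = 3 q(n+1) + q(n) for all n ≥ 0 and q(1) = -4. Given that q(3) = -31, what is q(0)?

Let q(0) = z.
q(2) = -12 + z
q(3) = -40 + 3z
So -40 + 3z = -31, giving z = 3.

3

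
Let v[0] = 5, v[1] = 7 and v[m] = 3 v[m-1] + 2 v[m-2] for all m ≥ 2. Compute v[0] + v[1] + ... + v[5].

1896

v[2] = 3·7 + 2·5 = 31
v[3] = 3·31 + 2·7 = 107
v[4] = 3·107 + 2·31 = 383
v[5] = 3·383 + 2·107 = 1363
Sum = 5 + 7 + 31 + 107 + 383 + 1363 = 1896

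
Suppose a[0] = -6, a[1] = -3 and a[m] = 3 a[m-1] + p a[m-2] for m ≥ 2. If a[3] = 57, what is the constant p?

a[2] = -9 - 6p
a[3] = -27 - 21p
So -27 - 21p = 57, giving p = -4.

-4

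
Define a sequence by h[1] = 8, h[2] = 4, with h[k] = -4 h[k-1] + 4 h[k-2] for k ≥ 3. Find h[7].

h[3] = -4(4) + 4(8) = 16
h[4] = -4(16) + 4(4) = -48
h[5] = -4(-48) + 4(16) = 256
h[6] = -4(256) + 4(-48) = -1216
h[7] = -4(-1216) + 4(256) = 5888

5888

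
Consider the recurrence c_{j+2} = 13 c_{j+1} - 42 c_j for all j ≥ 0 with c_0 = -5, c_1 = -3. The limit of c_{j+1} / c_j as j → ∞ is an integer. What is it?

The characteristic equation is r^2 - 13r + 42 = 0, which factors as (r - 7)(r - 6) = 0.
So the roots are 7 and 6. Since |7| > |6| and the coefficient of 7^j is non-zero, the ratio tends to 7.

7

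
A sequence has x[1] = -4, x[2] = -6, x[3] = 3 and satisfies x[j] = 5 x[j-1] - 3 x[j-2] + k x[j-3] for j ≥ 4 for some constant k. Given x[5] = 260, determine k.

-4

x[4] = 33 - 4k
x[5] = 156 - 26k
So 156 - 26k = 260, giving k = -4.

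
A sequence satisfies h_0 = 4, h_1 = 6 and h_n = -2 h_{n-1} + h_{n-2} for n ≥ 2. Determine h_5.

126

h_2 = -2·6 + 4 = -8
h_3 = -2·(-8) + 6 = 22
h_4 = -2·22 + (-8) = -52
h_5 = -2·(-52) + 22 = 126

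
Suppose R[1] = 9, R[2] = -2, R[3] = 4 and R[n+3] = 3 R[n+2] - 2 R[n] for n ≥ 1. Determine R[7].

R[4] = 3·4 - 2·9 = -6
R[5] = 3·(-6) - 2·(-2) = -14
R[6] = 3·(-14) - 2·4 = -50
R[7] = 3·(-50) - 2·(-6) = -138

-138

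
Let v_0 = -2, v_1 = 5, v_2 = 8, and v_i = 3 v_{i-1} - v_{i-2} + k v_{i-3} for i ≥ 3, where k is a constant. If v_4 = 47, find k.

2

v_3 = 19 - 2k
v_4 = 49 - k
So 49 - k = 47, giving k = 2.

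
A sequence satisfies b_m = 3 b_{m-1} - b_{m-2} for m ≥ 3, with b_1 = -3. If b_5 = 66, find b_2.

Let b_2 = z.
b_3 = 3 + 3z
b_4 = 9 + 8z
b_5 = 24 + 21z
So 24 + 21z = 66, giving z = 2.

2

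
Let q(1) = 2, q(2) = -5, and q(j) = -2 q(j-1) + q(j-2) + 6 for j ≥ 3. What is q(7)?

534

q(3) = -2*(-5) + 2 + 6 = 18
q(4) = -2*18 + (-5) + 6 = -35
q(5) = -2*(-35) + 18 + 6 = 94
q(6) = -2*94 + (-35) + 6 = -217
q(7) = -2*(-217) + 94 + 6 = 534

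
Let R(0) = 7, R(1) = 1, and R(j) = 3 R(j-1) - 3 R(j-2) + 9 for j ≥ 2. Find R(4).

-27

R(2) = 3(1) - 3(7) + 9 = -9
R(3) = 3(-9) - 3(1) + 9 = -21
R(4) = 3(-21) - 3(-9) + 9 = -27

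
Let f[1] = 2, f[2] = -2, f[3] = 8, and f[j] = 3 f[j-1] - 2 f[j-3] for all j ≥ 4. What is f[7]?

488

f[4] = 3*8 - 2*2 = 20
f[5] = 3*20 - 2*(-2) = 64
f[6] = 3*64 - 2*8 = 176
f[7] = 3*176 - 2*20 = 488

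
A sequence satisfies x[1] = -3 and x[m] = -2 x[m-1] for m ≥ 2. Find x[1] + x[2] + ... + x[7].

-129

x[2] = -2(-3) = 6
x[3] = -2(6) = -12
x[4] = -2(-12) = 24
x[5] = -2(24) = -48
x[6] = -2(-48) = 96
x[7] = -2(96) = -192
Sum = (-3) + 6 + (-12) + 24 + (-48) + 96 + (-192) = -129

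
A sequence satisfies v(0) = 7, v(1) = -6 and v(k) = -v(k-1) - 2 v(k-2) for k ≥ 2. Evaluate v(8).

v(2) = -(-6) - 2·7 = -8
v(3) = -(-8) - 2·(-6) = 20
v(4) = -20 - 2·(-8) = -4
v(5) = -(-4) - 2·20 = -36
v(6) = -(-36) - 2·(-4) = 44
v(7) = -44 - 2·(-36) = 28
v(8) = -28 - 2·44 = -116

-116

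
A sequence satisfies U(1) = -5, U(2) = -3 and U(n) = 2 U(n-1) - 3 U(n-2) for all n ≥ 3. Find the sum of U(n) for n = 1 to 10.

352

U(3) = 2*(-3) - 3*(-5) = 9
U(4) = 2*9 - 3*(-3) = 27
U(5) = 2*27 - 3*9 = 27
U(6) = 2*27 - 3*27 = -27
U(7) = 2*(-27) - 3*27 = -135
U(8) = 2*(-135) - 3*(-27) = -189
U(9) = 2*(-189) - 3*(-135) = 27
U(10) = 2*27 - 3*(-189) = 621
Sum = (-5) + (-3) + 9 + 27 + 27 + (-27) + (-135) + (-189) + 27 + 621 = 352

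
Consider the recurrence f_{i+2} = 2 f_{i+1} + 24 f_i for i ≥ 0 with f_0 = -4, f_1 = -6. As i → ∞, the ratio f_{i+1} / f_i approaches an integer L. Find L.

The characteristic equation is r^2 - 2r - 24 = 0, which factors as (r - 6)(r + 4) = 0.
So the roots are 6 and -4. Since |6| > |-4| and the coefficient of 6^i is non-zero, the ratio tends to 6.

6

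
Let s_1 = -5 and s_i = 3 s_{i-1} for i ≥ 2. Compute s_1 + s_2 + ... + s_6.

s_2 = 3(-5) = -15
s_3 = 3(-15) = -45
s_4 = 3(-45) = -135
s_5 = 3(-135) = -405
s_6 = 3(-405) = -1215
Sum = (-5) + (-15) + (-45) + (-135) + (-405) + (-1215) = -1820

-1820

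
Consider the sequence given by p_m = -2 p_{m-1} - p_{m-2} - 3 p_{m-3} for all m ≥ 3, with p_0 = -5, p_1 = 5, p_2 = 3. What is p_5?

39

p_3 = -2*3 - 5 - 3*(-5) = 4
p_4 = -2*4 - 3 - 3*5 = -26
p_5 = -2*(-26) - 4 - 3*3 = 39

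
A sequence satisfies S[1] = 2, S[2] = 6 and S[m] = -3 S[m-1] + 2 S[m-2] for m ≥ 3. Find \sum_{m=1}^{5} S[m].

S[3] = -3·6 + 2·2 = -14
S[4] = -3·(-14) + 2·6 = 54
S[5] = -3·54 + 2·(-14) = -190
Sum = 2 + 6 + (-14) + 54 + (-190) = -142

-142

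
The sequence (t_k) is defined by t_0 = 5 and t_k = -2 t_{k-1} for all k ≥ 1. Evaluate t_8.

t_1 = -2(5) = -10
t_2 = -2(-10) = 20
t_3 = -2(20) = -40
t_4 = -2(-40) = 80
t_5 = -2(80) = -160
t_6 = -2(-160) = 320
t_7 = -2(320) = -640
t_8 = -2(-640) = 1280

1280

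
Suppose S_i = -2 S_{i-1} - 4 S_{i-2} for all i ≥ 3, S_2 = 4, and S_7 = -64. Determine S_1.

-1

Let S_1 = z.
S_3 = -8 - 4z
S_4 = 8z
S_5 = 32
S_6 = -64 - 32z
S_7 = 64z
So 64z = -64, giving z = -1.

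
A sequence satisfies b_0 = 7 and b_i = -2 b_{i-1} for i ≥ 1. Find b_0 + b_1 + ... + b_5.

-147

b_1 = -2·7 = -14
b_2 = -2·(-14) = 28
b_3 = -2·28 = -56
b_4 = -2·(-56) = 112
b_5 = -2·112 = -224
Sum = 7 + (-14) + 28 + (-56) + 112 + (-224) = -147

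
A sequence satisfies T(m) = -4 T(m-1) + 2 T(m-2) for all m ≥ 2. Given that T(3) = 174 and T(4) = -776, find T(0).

-6

Rearranging, T(m-2) = (T(m) + 4 T(m-1)) / 2.
T(2) = (-776 + 4(174)) / 2 = -80/2 = -40
T(1) = (174 + 4(-40)) / 2 = 14/2 = 7
T(0) = (-40 + 4(7)) / 2 = -12/2 = -6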